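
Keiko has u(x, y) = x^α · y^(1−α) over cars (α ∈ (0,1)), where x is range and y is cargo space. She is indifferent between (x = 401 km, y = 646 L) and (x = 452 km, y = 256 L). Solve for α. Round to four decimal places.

Set the two utilities equal: 401^α·646^(1−α) = 452^α·256^(1−α).
Rearrange to (401/452)^α = (256/646)^(1−α) and take logs: α·-0.1197208 = (1−α)·-0.9256221.
So α/(1−α) = (-0.9256221)/(-0.1197208) = 7.7315061, and α = 7.7315061/8.7315061 ≈ 0.8855.

α ≈ 0.8855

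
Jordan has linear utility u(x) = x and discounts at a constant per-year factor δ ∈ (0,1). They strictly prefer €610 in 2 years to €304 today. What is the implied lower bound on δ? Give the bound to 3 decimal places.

Under u(x) = x this choice says 304 < δ^2·610.
Hence δ^2 > 304/610 = 0.49836, and x ↦ x^(1/2) is increasing on (0,∞).
δ > 0.49836^(1/2) = 0.706.

δ > 0.706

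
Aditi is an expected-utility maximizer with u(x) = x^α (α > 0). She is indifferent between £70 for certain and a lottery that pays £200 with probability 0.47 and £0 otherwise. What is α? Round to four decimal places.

α ≈ 0.7192

The lottery's expected utility is 0.47·u(200) + 0.53·u(0) = 0.47·200^α (since u(0) = 0 for α > 0).
Equating: 70^α = 0.47·200^α, i.e. 0.3500^α = 0.47.
Take logs: α = ln 0.47 / ln(70/200) ≈ 0.719191.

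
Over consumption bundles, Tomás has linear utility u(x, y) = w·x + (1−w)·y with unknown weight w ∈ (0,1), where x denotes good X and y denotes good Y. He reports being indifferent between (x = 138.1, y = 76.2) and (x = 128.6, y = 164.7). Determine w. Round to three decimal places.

Equating utilities: w·138.1 + (1−w)·76.2 = w·128.6 + (1−w)·164.7.
w·(138.1−128.6) = (1−w)·(164.7−76.2), i.e. w·9.5 = (1−w)·88.5.
The marginal rate of substitution is 88.5/9.5, so w = 88.5/(9.5+88.5) = 0.903.

w = 0.903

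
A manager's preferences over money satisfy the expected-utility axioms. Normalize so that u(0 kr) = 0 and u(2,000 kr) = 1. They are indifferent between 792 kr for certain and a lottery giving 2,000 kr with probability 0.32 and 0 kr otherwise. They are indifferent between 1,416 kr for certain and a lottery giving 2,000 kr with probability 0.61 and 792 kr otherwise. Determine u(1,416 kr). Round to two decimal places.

0.73

First, u(792 kr) = 0.32·u(2,000 kr) + 0.68·u(0 kr) = 0.32.
The second indifference gives u(1,416 kr) = 0.61·u(2,000 kr) + 0.39·u(792 kr) = 0.61·1.00 + 0.39·0.32 = 0.7348.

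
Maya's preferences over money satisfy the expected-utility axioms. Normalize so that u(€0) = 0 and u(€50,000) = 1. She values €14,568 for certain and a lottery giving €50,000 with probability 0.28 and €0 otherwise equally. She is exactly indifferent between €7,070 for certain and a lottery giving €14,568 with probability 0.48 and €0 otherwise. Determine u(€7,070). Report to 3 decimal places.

0.134

First, u(€14,568) = 0.28·u(€50,000) + 0.72·u(€0) = 0.28.
Then u(€7,070) = 0.48·u(€14,568) + 0.52·u(€0) = 0.48·0.28 + 0.52·0.00 = 0.1344.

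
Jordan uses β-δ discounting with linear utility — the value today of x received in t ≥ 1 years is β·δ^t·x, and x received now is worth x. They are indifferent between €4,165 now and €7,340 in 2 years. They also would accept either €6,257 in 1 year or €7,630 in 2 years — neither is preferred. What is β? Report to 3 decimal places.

From the later pair, β·δ^1·6257 = β·δ^2·7630; dividing through, δ = 6257/7630 = 0.82005.
The first indifference: 4165 = β·δ^2·7340, so β = 4165/(δ^2·7340) = 4165/(0.67249·7340) ≈ 0.844.

β ≈ 0.844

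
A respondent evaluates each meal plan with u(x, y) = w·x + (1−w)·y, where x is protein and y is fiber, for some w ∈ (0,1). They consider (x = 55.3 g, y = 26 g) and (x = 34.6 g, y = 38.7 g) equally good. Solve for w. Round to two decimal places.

w = 0.38

u(55.3,26) = u(34.6,38.7) means w·55.3 + (1−w)·26 = w·34.6 + (1−w)·38.7.
w·(55.3−34.6) = (1−w)·(38.7−26), i.e. w·20.7 = (1−w)·12.7.
The marginal rate of substitution is 12.7/20.7, so w = 12.7/(20.7+12.7) = 0.38.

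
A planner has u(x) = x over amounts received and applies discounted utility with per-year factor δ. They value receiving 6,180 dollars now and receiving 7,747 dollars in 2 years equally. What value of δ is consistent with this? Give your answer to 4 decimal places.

δ ≈ 0.8932

Equating discounted utilities: u(6180) = δ^2·u(7747) ⇒ δ^2 = u(6180)/u(7747).
With u(x) = x: δ^2 = 6180/7747 = 0.79773.
So δ = 0.79773^(1/2) ≈ 0.8932.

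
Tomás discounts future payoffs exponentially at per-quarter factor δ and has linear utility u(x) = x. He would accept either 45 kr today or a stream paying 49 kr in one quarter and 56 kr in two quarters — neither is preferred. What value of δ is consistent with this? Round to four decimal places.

δ ≈ 0.5600

Present value of the stream is 49·δ + 56·δ². Indifference gives 49δ + 56δ² = 45.
Rearranged: 56δ² + 49δ − 45 = 0.
δ = (−49 + √(49² + 4·56·45)) / (2·56) = (−49 + √12481.00) / 112 ≈ 0.5600.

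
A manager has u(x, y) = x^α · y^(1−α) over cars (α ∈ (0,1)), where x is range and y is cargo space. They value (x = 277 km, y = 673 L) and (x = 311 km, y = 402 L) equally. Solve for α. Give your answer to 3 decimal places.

Indifference: 277^α · 673^(1−α) = 311^α · 402^(1−α).
Rearrange to (277/311)^α = (402/673)^(1−α) and take logs: α·-0.115775 = (1−α)·-0.515293.
Thus α·(-0.631068) = -0.515293, so α = -0.515293/-0.631068 ≈ 0.817.

α ≈ 0.817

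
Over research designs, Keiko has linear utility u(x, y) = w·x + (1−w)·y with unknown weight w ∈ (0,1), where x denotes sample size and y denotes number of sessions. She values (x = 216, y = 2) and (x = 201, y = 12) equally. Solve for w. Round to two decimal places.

Indifference: w·216 + (1−w)·2 = w·201 + (1−w)·12.
w·(216−201) = (1−w)·(12−2), i.e. w·15 = (1−w)·10.
So w/(1−w) = 10/15 = 0.6667, giving w = 10/(15+10) = 0.40.

w = 0.40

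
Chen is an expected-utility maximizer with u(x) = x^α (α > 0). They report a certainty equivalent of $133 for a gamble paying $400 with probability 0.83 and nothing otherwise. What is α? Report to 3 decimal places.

α ≈ 0.169

The lottery's expected utility is 0.83·u(400) + 0.17·u(0) = 0.83·400^α (since u(0) = 0 for α > 0).
Setting u(133) equal to that: 133^α = 0.83·400^α ⇒ (133/400)^α = 0.83.
Take logs: α = ln 0.83 / ln(133/400) ≈ 0.16922.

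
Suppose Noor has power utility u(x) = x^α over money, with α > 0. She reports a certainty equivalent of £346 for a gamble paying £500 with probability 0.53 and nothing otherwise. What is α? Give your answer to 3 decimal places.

α ≈ 1.724

Since u(0) = 0, the lottery's EU is 0.53·500^α.
Setting u(346) equal to that: 346^α = 0.53·500^α ⇒ (346/500)^α = 0.53.
Take logs: α = ln 0.53 / ln(346/500) ≈ 1.72442.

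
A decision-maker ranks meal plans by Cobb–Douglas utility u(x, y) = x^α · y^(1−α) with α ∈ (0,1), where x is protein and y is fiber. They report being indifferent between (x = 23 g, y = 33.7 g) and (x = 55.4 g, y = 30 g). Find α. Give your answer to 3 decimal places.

Set the two utilities equal: 23^α·33.7^(1−α) = 55.4^α·30^(1−α).
Rearrange to (23/55.4)^α = (30/33.7)^(1−α) and take logs: α·-0.879085 = (1−α)·-0.116300.
So α/(1−α) = (-0.116300)/(-0.879085) = 0.132297, and α = 0.132297/1.132297 ≈ 0.117.

α ≈ 0.117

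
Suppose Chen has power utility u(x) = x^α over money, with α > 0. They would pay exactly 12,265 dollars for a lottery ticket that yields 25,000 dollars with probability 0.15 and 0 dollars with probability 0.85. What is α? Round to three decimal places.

The lottery's expected utility is 0.15·u(25000) + 0.85·u(0) = 0.15·25000^α (since u(0) = 0 for α > 0).
Setting u(12265) equal to that: 12265^α = 0.15·25000^α ⇒ (12265/25000)^α = 0.15.
Taking logs: α·ln(12265/25000) = ln(0.15), so α = -1.897120 / -0.712126 ≈ 2.664.

α ≈ 2.664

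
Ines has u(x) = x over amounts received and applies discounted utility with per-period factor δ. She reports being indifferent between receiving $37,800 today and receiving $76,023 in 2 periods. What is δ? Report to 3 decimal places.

Indifference means u(37800) = δ^2 · u(76023), so δ^2 = u(37800)/u(76023).
With u(x) = x: δ^2 = 37800/76023 = 0.49722.
So δ = 0.49722^(1/2) ≈ 0.705.

δ ≈ 0.705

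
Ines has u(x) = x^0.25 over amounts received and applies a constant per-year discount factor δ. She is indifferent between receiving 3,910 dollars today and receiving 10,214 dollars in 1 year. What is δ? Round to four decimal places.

Indifference means u(3910) = δ · u(10214), so δ = u(3910)/u(10214).
With u(x) = x^0.25: δ = 3910^0.25/10214^0.25 = (3910/10214)^0.25 = 0.78658.

δ ≈ 0.7866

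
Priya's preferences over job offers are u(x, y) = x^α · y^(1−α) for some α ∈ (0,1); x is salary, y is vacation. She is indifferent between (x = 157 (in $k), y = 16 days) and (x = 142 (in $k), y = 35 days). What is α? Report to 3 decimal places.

Indifference: 157^α · 16^(1−α) = 142^α · 35^(1−α).
(157/142)^α = (35/16)^(1−α); take logs: α·ln(157/142) = (1−α)·ln(35/16), i.e. α·0.100419 = (1−α)·0.782759.
Thus α·(0.883178) = 0.782759, so α = 0.782759/0.883178 ≈ 0.886.

α ≈ 0.886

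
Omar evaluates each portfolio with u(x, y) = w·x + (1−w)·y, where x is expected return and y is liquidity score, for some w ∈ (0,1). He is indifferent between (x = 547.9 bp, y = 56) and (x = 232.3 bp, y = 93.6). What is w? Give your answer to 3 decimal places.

Equating utilities: w·547.9 + (1−w)·56 = w·232.3 + (1−w)·93.6.
Rearranging, 315.6·w − 37.6·(1−w) = 0.
Hence w = 37.6/(315.6+37.6) = 37.6/353.2 = 0.106.

w = 0.106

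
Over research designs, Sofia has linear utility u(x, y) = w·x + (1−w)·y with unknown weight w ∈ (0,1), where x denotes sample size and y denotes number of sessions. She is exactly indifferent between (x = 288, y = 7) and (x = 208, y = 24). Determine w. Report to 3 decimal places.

Indifference: w·288 + (1−w)·7 = w·208 + (1−w)·24.
w·(288−208) = (1−w)·(24−7), i.e. w·80 = (1−w)·17.
Hence w = 17/(80+17) = 17/97 = 0.175.

w = 0.175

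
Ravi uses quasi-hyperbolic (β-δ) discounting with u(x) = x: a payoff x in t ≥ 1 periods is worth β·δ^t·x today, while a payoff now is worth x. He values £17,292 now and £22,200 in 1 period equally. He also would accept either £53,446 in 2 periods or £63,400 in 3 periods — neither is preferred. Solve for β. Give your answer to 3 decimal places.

The second indifference involves only future payoffs, so β cancels: β·δ^2·53446 = β·δ^3·63400, giving δ = 53446/63400 = 0.84300.
The first indifference: 17292 = β·δ·22200, so β = 17292/(δ·22200) = 17292/(0.84300·22200) ≈ 0.924.

β ≈ 0.924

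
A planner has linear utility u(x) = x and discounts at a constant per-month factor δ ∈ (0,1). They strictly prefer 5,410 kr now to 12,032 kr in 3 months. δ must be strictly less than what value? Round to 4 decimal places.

δ < 0.7661

Under u(x) = x this choice says 5410 > δ^3·12032.
Hence δ^3 < 5410/12032 = 0.44963, and x ↦ x^(1/3) is increasing on (0,∞).
δ < 0.44963^(1/3) = 0.7661.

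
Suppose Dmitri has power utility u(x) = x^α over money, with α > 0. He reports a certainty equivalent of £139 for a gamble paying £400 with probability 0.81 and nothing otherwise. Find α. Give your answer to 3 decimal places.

α ≈ 0.199

EU(lottery) = 0.81·400^α + 0.19·0 = 0.81·400^α.
Equating: 139^α = 0.81·400^α, i.e. 0.3475^α = 0.81.
α = ln(0.81) / ln(139/400) = -0.210721/-1.056991 ≈ 0.199.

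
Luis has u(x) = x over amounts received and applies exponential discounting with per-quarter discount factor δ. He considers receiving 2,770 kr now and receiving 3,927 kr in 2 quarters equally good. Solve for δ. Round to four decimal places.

Equating discounted utilities: u(2770) = δ^2·u(3927) ⇒ δ^2 = u(2770)/u(3927).
With u(x) = x: δ^2 = 2770/3927 = 0.70537.
Hence δ = (0.70537)^(1/2) = 0.839865.

δ ≈ 0.8399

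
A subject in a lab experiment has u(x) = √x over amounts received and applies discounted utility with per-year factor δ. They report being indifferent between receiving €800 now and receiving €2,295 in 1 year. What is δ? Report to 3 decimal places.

δ ≈ 0.590

The payoff in 1 year is discounted by δ, so u(800) = δ·u(2295) and δ = u(800)/u(2295).
Since u(x) = √x, δ = √(800/2295) = 0.59041.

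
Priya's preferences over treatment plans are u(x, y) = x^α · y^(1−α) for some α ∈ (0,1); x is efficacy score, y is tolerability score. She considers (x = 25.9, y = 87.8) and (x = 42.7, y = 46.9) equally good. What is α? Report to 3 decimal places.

α ≈ 0.556

Indifference: 25.9^α · 87.8^(1−α) = 42.7^α · 46.9^(1−α).
(25.9/42.7)^α = (46.9/87.8)^(1−α); take logs: α·ln(25.9/42.7) = (1−α)·ln(46.9/87.8), i.e. α·-0.499956 = (1−α)·-0.627044.
So α/(1−α) = (-0.627044)/(-0.499956) = 1.254198, and α = 1.254198/2.254198 ≈ 0.556.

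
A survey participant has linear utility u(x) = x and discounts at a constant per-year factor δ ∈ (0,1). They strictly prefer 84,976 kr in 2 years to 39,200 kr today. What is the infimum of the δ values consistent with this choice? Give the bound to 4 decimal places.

δ > 0.6792

Under u(x) = x this choice says 39200 < δ^2·84976.
So δ^2 > 39200/84976 = 0.46131; taking the square root of both positive sides preserves the inequality.
δ > 0.46131^(1/2) = 0.6792.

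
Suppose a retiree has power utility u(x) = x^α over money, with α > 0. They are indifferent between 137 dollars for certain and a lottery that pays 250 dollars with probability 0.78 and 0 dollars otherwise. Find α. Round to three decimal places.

α ≈ 0.413

The lottery's expected utility is 0.78·u(250) + 0.22·u(0) = 0.78·250^α (since u(0) = 0 for α > 0).
Setting u(137) equal to that: 137^α = 0.78·250^α ⇒ (137/250)^α = 0.78.
Taking logs: α·ln(137/250) = ln(0.78), so α = -0.248461 / -0.601480 ≈ 0.413.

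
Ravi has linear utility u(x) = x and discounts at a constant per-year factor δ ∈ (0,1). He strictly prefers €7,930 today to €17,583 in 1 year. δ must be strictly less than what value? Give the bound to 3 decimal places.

δ < 0.451

Comparing present values: 7930 > δ·17583.
So δ < 7930/17583 = 0.45100.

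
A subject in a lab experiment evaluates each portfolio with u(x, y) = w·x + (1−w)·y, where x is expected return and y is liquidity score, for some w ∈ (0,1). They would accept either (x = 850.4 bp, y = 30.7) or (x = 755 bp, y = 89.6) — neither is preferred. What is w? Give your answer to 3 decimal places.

Indifference: w·850.4 + (1−w)·30.7 = w·755 + (1−w)·89.6.
Collecting terms: w·95.4 = (1−w)·58.9.
The marginal rate of substitution is 58.9/95.4, so w = 58.9/(95.4+58.9) = 0.382.

w = 0.382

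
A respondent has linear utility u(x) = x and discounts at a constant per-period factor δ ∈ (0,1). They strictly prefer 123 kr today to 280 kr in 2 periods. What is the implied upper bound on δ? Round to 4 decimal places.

δ < 0.6628

Under u(x) = x this choice says 123 > δ^2·280.
Dividing by 280: δ^2 < 0.43929. Both sides are positive, so the square root keeps the direction.
δ < 0.43929^(1/2) = 0.6628.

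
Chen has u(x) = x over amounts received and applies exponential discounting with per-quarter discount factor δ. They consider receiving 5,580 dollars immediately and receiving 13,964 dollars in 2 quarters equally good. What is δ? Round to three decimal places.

δ ≈ 0.632

Equating discounted utilities: u(5580) = δ^2·u(13964) ⇒ δ^2 = u(5580)/u(13964).
With u(x) = x: δ^2 = 5580/13964 = 0.39960.
So δ = 0.39960^(1/2) ≈ 0.632.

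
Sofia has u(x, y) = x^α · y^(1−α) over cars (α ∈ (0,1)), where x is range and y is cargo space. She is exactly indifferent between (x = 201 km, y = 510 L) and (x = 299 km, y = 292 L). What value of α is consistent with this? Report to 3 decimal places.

The Cobb–Douglas utilities coincide, so 201^α·510^(1−α) = 299^α·292^(1−α).
Taking logs: α·ln 201 + (1−α)·ln 510 = α·ln 299 + (1−α)·ln 292, i.e. α·-0.397139 = (1−α)·-0.557657.
With A = -0.397139 and B = -0.557657: α·A = (1−α)·B, so α = B/(A+B) = -0.557657/-0.954796 ≈ 0.584.

α ≈ 0.584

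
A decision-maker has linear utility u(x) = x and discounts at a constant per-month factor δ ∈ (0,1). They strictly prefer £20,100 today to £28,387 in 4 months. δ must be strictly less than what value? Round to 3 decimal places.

δ < 0.917

Comparing present values: 20100 > δ^4·28387.
So δ^4 < 20100/28387 = 0.70807; taking the 4th root of both positive sides preserves the inequality.
δ < (20100/28387)^(1/4) ≈ 0.917.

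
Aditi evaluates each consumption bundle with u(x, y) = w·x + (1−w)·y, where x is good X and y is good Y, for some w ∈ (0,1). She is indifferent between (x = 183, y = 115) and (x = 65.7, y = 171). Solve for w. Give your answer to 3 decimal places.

w = 0.323

Equating utilities: w·183 + (1−w)·115 = w·65.7 + (1−w)·171.
Collecting terms: w·117.3 = (1−w)·56.
Hence w = 56/(117.3+56) = 56/173.3 = 0.323.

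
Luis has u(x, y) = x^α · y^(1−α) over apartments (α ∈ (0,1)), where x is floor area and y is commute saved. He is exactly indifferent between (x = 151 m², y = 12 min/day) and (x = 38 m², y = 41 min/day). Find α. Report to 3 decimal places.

Indifference: 151^α · 12^(1−α) = 38^α · 41^(1−α).
Taking logs: α·ln 151 + (1−α)·ln 12 = α·ln 38 + (1−α)·ln 41, i.e. α·1.379694 = (1−α)·1.228665.
Thus α·(2.608359) = 1.228665, so α = 1.228665/2.608359 ≈ 0.471.

α ≈ 0.471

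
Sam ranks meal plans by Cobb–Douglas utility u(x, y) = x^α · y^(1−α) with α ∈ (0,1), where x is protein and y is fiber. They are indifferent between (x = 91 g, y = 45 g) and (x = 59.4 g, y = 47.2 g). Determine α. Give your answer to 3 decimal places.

α ≈ 0.101

Set the two utilities equal: 91^α·45^(1−α) = 59.4^α·47.2^(1−α).
(91/59.4)^α = (47.2/45)^(1−α); take logs: α·ln(91/59.4) = (1−α)·ln(47.2/45), i.e. α·0.426565 = (1−α)·0.047731.
So α/(1−α) = (0.047731)/(0.426565) = 0.111896, and α = 0.111896/1.111896 ≈ 0.101.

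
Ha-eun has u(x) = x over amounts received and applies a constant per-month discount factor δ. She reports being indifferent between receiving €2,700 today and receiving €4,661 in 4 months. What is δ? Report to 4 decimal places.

δ ≈ 0.8724

Equating discounted utilities: u(2700) = δ^4·u(4661) ⇒ δ^4 = u(2700)/u(4661).
With u(x) = x: δ^4 = 2700/4661 = 0.57927.
Taking the 4th root: δ = 0.57927^(1/4) ≈ 0.8724.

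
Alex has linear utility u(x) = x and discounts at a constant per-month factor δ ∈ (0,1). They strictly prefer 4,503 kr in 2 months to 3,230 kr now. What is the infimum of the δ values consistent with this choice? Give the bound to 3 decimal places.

δ > 0.847

Under u(x) = x this choice says 3230 < δ^2·4503.
So δ^2 > 3230/4503 = 0.71730; taking the square root of both positive sides preserves the inequality.
δ > (3230/4503)^(1/2) ≈ 0.847.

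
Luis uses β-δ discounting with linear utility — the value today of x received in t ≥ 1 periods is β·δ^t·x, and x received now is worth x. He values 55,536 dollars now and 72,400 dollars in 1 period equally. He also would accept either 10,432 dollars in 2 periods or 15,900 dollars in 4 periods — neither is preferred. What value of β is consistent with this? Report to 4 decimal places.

β ≈ 0.9470

The second indifference involves only future payoffs, so β cancels: β·δ^2·10432 = β·δ^4·15900, giving δ^2 = 10432/15900 = 0.65610, so δ = 0.81000.
The first indifference: 55536 = β·δ·72400, so β = 55536/(δ·72400) = 55536/(0.81000·72400) ≈ 0.9470.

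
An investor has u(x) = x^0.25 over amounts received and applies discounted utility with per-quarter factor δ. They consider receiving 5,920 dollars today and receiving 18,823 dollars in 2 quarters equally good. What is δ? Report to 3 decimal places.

The payoff in 2 quarters is discounted by δ^2, so u(5920) = δ^2·u(18823) and δ^2 = u(5920)/u(18823).
Since u(x) = x^0.25, δ^2 = (5920/18823)^0.25 = 0.31451^0.25 = 0.74887.
Taking the square root: δ = 0.74887^(1/2) ≈ 0.865.

δ ≈ 0.865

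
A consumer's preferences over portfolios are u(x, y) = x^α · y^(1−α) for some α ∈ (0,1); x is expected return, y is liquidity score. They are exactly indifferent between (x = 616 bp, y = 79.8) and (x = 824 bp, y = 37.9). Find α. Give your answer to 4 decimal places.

α ≈ 0.7190

Set the two utilities equal: 616^α·79.8^(1−α) = 824^α·37.9^(1−α).
Rearrange to (616/824)^α = (37.9/79.8)^(1−α) and take logs: α·-0.2909236 = (1−α)·-0.7445724.
Thus α·(-1.0354960) = -0.7445724, so α = -0.7445724/-1.0354960 ≈ 0.7190.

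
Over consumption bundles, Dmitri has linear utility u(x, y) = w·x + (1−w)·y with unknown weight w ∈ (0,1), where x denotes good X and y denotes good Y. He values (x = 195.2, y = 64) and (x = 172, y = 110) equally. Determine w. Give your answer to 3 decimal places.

w = 0.665

Indifference: w·195.2 + (1−w)·64 = w·172 + (1−w)·110.
w·(195.2−172) = (1−w)·(110−64), i.e. w·23.2 = (1−w)·46.
So w/(1−w) = 46/23.2 = 1.9828, giving w = 46/(23.2+46) = 0.665.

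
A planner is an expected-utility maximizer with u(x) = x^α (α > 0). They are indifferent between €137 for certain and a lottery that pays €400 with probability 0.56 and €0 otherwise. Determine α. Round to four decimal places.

α ≈ 0.5411

Since u(0) = 0, the lottery's EU is 0.56·400^α.
Setting u(137) equal to that: 137^α = 0.56·400^α ⇒ (137/400)^α = 0.56.
α = ln(0.56) / ln(137/400) = -0.5798185/-1.0714836 ≈ 0.5411.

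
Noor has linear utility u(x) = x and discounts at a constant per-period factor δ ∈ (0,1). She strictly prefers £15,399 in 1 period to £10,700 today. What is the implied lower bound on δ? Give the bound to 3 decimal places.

The preference means 10700 < δ·15399.
Dividing through by 15399 gives δ > 0.69485.

δ > 0.695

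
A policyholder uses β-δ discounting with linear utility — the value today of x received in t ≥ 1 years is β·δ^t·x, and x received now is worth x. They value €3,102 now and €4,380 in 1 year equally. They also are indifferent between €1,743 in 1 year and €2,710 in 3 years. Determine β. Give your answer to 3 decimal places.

From the later pair, β·δ^1·1743 = β·δ^3·2710; dividing through, δ^2 = 1743/2710 = 0.64317, so δ = 0.80198.
Now use the now-vs-future pair: 3102 = β·δ·4380 gives β = 3102/(0.80198·4380) ≈ 0.883.

β ≈ 0.883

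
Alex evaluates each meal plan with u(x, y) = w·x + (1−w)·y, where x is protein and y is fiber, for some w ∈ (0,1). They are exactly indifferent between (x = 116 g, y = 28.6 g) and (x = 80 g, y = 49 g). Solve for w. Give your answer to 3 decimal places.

Equating utilities: w·116 + (1−w)·28.6 = w·80 + (1−w)·49.
w·(116−80) = (1−w)·(49−28.6), i.e. w·36 = (1−w)·20.4.
The marginal rate of substitution is 20.4/36, so w = 20.4/(36+20.4) = 0.362.

w = 0.362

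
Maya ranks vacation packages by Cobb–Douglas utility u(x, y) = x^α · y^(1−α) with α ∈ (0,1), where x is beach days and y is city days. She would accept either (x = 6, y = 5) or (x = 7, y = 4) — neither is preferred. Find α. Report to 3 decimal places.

α ≈ 0.591

Indifference: 6^α · 5^(1−α) = 7^α · 4^(1−α).
Rearrange to (6/7)^α = (4/5)^(1−α) and take logs: α·-0.154151 = (1−α)·-0.223144.
With A = -0.154151 and B = -0.223144: α·A = (1−α)·B, so α = B/(A+B) = -0.223144/-0.377295 ≈ 0.591.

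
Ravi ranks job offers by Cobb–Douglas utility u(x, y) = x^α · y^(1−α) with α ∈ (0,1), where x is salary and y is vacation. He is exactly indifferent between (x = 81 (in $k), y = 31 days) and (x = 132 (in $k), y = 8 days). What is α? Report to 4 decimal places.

α ≈ 0.7350

Set the two utilities equal: 81^α·31^(1−α) = 132^α·8^(1−α).
(81/132)^α = (8/31)^(1−α); take logs: α·ln(81/132) = (1−α)·ln(8/31), i.e. α·-0.4883528 = (1−α)·-1.3545457.
So α/(1−α) = (-1.3545457)/(-0.4883528) = 2.7737032, and α = 2.7737032/3.7737032 ≈ 0.7350.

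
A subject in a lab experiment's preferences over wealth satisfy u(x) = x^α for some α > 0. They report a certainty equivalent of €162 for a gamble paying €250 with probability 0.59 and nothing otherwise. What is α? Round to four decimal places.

EU(lottery) = 0.59·250^α + 0.41·0 = 0.59·250^α.
Indifference: 162^α = 0.59·250^α, so (162/250)^α = 0.59.
α = ln(0.59) / ln(162/250) = -0.5276327/-0.4338646 ≈ 1.2161.

α ≈ 1.2161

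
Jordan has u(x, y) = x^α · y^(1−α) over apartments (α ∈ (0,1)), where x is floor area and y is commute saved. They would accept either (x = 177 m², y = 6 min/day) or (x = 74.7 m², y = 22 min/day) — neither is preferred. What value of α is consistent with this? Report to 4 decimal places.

α ≈ 0.6010

Indifference: 177^α · 6^(1−α) = 74.7^α · 22^(1−α).
Taking logs: α·ln 177 + (1−α)·ln 6 = α·ln 74.7 + (1−α)·ln 22, i.e. α·0.8626696 = (1−α)·1.2992830.
Thus α·(2.1619526) = 1.2992830, so α = 1.2992830/2.1619526 ≈ 0.6010.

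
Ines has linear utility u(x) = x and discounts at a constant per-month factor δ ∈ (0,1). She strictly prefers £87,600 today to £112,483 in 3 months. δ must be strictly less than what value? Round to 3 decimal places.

δ < 0.920

Comparing present values: 87600 > δ^3·112483.
Dividing by 112483: δ^3 < 0.77878. Both sides are positive, so the cube root keeps the direction.
δ < 0.77878^(1/3) = 0.920.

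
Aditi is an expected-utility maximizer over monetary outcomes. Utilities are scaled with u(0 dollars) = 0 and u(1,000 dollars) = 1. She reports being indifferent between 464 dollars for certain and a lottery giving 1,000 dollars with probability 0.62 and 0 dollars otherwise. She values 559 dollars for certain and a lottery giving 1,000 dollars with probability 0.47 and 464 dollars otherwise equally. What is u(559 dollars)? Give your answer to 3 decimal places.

From the first indifference, u(464 dollars) = 0.62·u(1,000 dollars) + 0.38·u(0 dollars) = 0.62·1 + 0.38·0 = 0.62.
The second indifference gives u(559 dollars) = 0.47·u(1,000 dollars) + 0.53·u(464 dollars) = 0.47·1.00 + 0.53·0.62 = 0.7986.

0.799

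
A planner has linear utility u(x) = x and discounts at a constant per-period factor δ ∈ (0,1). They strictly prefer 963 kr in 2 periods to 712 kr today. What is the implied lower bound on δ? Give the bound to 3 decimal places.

δ > 0.860

Under u(x) = x this choice says 712 < δ^2·963.
Dividing by 963: δ^2 > 0.73936. Both sides are positive, so the square root keeps the direction.
δ > (712/963)^(1/2) ≈ 0.860.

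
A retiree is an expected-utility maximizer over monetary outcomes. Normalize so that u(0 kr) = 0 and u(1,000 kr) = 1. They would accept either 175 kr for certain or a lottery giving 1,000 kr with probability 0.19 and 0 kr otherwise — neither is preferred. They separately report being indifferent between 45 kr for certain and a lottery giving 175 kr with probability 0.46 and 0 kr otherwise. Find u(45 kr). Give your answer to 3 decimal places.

From the first indifference, u(175 kr) = 0.19·u(1,000 kr) + 0.81·u(0 kr) = 0.19·1 + 0.81·0 = 0.19.
Then u(45 kr) = 0.46·u(175 kr) + 0.54·u(0 kr) = 0.46·0.19 + 0.54·0.00 = 0.0874.

0.087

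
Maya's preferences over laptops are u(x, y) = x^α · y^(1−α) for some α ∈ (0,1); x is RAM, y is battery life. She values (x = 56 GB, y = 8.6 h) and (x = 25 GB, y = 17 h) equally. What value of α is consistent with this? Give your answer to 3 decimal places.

α ≈ 0.458

Indifference: 56^α · 8.6^(1−α) = 25^α · 17^(1−α).
(56/25)^α = (17/8.6)^(1−α); take logs: α·ln(56/25) = (1−α)·ln(17/8.6), i.e. α·0.806476 = (1−α)·0.681451.
So α/(1−α) = (0.681451)/(0.806476) = 0.844974, and α = 0.844974/1.844974 ≈ 0.458.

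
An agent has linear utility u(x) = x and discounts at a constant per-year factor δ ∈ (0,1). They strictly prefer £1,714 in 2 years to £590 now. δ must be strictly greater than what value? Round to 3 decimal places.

δ > 0.587

Under u(x) = x this choice says 590 < δ^2·1714.
Hence δ^2 > 590/1714 = 0.34422, and x ↦ x^(1/2) is increasing on (0,∞).
δ > 0.34422^(1/2) = 0.587.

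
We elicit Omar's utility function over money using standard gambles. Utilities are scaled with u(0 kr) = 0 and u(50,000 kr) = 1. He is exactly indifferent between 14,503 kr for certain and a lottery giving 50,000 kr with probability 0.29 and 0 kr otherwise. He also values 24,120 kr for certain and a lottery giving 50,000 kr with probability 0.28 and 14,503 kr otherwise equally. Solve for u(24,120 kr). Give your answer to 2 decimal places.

0.49

First, u(14,503 kr) = 0.29·u(50,000 kr) + 0.71·u(0 kr) = 0.29.
Chaining: u(24,120 kr) = 0.28·1.00 + 0.72·0.29 = 0.4888.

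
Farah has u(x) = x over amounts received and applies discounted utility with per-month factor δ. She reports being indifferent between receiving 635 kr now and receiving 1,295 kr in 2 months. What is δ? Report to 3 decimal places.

δ ≈ 0.700

The payoff in 2 months is discounted by δ^2, so u(635) = δ^2·u(1295) and δ^2 = u(635)/u(1295).
With u(x) = x: δ^2 = 635/1295 = 0.49035.
So δ = 0.49035^(1/2) ≈ 0.700.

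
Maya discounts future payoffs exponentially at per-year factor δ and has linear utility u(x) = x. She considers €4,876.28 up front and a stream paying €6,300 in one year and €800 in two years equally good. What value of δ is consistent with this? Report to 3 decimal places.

The stream is worth 6300δ + 800δ² today, so 6300δ + 800δ² = 4876.28.
So 800δ² + 6300δ − 4876.28 = 0.
The positive root is δ = [−6300 + √(6300² + 4·800·4876.28)] / (2·800) = (−6300 + 7436.000)/1600 ≈ 0.710.

δ ≈ 0.710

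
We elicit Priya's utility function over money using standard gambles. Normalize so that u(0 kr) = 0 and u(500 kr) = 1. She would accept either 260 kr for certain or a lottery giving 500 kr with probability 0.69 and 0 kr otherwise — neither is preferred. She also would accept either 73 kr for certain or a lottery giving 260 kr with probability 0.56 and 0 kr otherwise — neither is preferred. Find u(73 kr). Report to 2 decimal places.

0.39

From the first indifference, u(260 kr) = 0.69·u(500 kr) + 0.31·u(0 kr) = 0.69·1 + 0.31·0 = 0.69.
Then u(73 kr) = 0.56·u(260 kr) + 0.44·u(0 kr) = 0.56·0.69 + 0.44·0.00 = 0.3864.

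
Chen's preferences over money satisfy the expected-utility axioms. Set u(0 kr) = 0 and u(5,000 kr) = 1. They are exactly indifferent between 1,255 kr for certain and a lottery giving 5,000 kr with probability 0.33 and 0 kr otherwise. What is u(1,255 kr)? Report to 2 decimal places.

The indifference gives u(1,255 kr) = 0.33·u(5,000 kr) + 0.67·u(0 kr) = 0.33·1 + 0.67·0 = 0.33.

0.33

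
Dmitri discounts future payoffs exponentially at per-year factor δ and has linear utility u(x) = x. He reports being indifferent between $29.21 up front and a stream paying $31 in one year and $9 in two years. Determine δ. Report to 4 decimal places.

δ ≈ 0.7701

Present value of the stream is 31·δ + 9·δ². Indifference gives 31δ + 9δ² = 29.21.
So 9δ² + 31δ − 29.21 = 0.
δ = (−31 + √(31² + 4·9·29.21)) / (2·9) = (−31 + √2012.56) / 18 ≈ 0.7701.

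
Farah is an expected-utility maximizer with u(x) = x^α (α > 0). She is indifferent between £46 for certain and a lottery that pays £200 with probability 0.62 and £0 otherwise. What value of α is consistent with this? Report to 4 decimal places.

EU(lottery) = 0.62·200^α + 0.38·0 = 0.62·200^α.
Equating: 46^α = 0.62·200^α, i.e. 0.2300^α = 0.62.
α = ln(0.62) / ln(46/200) = -0.4780358/-1.4696760 ≈ 0.3253.

α ≈ 0.3253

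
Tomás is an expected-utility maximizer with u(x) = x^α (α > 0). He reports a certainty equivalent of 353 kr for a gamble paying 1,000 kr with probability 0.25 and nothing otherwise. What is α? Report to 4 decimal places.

α ≈ 1.3313

The lottery's expected utility is 0.25·u(1000) + 0.75·u(0) = 0.25·1000^α (since u(0) = 0 for α > 0).
Indifference: 353^α = 0.25·1000^α, so (353/1000)^α = 0.25.
α = ln(0.25) / ln(353/1000) = -1.3862944/-1.0412872 ≈ 1.3313.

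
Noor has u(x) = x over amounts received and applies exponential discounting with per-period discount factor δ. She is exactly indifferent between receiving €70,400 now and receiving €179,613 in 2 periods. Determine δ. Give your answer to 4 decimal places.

Equating discounted utilities: u(70400) = δ^2·u(179613) ⇒ δ^2 = u(70400)/u(179613).
With u(x) = x: δ^2 = 70400/179613 = 0.39195.
Taking the square root: δ = 0.39195^(1/2) ≈ 0.6261.

δ ≈ 0.6261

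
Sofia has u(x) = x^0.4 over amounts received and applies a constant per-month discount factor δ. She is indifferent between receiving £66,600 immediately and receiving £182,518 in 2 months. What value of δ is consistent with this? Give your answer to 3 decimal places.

The payoff in 2 months is discounted by δ^2, so u(66600) = δ^2·u(182518) and δ^2 = u(66600)/u(182518).
Since u(x) = x^0.4, δ^2 = (66600/182518)^0.4 = 0.36490^0.4 = 0.66814.
So δ = 0.66814^(1/2) ≈ 0.817.

δ ≈ 0.817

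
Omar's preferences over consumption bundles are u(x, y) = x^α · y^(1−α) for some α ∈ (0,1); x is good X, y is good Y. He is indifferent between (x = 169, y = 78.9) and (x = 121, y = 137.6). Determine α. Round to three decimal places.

α ≈ 0.625

Set the two utilities equal: 169^α·78.9^(1−α) = 121^α·137.6^(1−α).
Rearrange to (169/121)^α = (137.6/78.9)^(1−α) and take logs: α·0.334108 = (1−α)·0.556170.
With A = 0.334108 and B = 0.556170: α·A = (1−α)·B, so α = B/(A+B) = 0.556170/0.890278 ≈ 0.625.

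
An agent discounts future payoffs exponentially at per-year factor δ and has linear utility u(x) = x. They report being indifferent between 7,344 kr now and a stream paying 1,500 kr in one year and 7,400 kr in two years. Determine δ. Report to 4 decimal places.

δ ≈ 0.9000

Present value of the stream is 1500·δ + 7400·δ². Indifference gives 1500δ + 7400δ² = 7344.
That is, 7400δ² + 1500δ − 7344 = 0, a quadratic in δ.
By the quadratic formula (taking the positive root), δ = (−1500 + √219632400.00) / 14800 ≈ 0.9000.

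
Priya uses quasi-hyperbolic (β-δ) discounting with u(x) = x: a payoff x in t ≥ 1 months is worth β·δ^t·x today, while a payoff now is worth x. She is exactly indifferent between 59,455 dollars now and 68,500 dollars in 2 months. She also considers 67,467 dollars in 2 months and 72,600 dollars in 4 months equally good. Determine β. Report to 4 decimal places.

The second indifference involves only future payoffs, so β cancels: β·δ^2·67467 = β·δ^4·72600, giving δ^2 = 67467/72600 = 0.92930, so δ = 0.96400.
The first indifference: 59455 = β·δ^2·68500, so β = 59455/(δ^2·68500) = 59455/(0.92930·68500) ≈ 0.9340.

β ≈ 0.9340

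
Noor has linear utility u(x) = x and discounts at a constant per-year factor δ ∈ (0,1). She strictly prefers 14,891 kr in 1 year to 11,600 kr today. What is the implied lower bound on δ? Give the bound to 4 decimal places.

δ > 0.7790

The preference means 11600 < δ·14891.
Dividing through by 14891 gives δ > 0.77899.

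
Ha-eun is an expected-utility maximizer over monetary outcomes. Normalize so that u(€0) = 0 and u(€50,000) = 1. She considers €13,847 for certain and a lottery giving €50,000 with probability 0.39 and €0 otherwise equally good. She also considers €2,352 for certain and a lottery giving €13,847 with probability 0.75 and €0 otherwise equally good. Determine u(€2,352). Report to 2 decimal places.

From the first indifference, u(€13,847) = 0.39·u(€50,000) + 0.61·u(€0) = 0.39·1 + 0.61·0 = 0.39.
The second indifference gives u(€2,352) = 0.75·u(€13,847) + 0.25·u(€0) = 0.75·0.39 + 0.25·0.00 = 0.2925.

0.29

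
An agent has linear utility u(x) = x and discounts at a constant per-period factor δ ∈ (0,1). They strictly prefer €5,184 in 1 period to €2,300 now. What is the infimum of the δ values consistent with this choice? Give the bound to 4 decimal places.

Comparing present values: 2300 < δ·5184.
Dividing through by 5184 gives δ > 0.44367.

δ > 0.4437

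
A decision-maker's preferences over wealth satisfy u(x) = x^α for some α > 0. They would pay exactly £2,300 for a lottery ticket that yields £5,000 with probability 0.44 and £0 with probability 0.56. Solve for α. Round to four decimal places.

EU(lottery) = 0.44·5000^α + 0.56·0 = 0.44·5000^α.
Setting u(2300) equal to that: 2300^α = 0.44·5000^α ⇒ (2300/5000)^α = 0.44.
α = ln(0.44) / ln(2300/5000) = -0.8209806/-0.7765288 ≈ 1.0572.

α ≈ 1.0572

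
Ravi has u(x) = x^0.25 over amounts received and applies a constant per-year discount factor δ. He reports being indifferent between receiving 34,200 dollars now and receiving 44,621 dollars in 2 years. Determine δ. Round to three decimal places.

Equating discounted utilities: u(34200) = δ^2·u(44621) ⇒ δ^2 = u(34200)/u(44621).
With u(x) = x^0.25: δ^2 = 34200^0.25/44621^0.25 = (34200/44621)^0.25 = 0.93567.
Taking the square root: δ = 0.93567^(1/2) ≈ 0.967.

δ ≈ 0.967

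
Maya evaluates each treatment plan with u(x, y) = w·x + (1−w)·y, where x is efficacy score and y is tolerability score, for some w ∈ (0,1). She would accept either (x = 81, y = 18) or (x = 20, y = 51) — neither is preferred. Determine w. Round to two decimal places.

w = 0.35

u(81,18) = u(20,51) means w·81 + (1−w)·18 = w·20 + (1−w)·51.
Rearranging, 61·w − 33·(1−w) = 0.
The marginal rate of substitution is 33/61, so w = 33/(61+33) = 0.35.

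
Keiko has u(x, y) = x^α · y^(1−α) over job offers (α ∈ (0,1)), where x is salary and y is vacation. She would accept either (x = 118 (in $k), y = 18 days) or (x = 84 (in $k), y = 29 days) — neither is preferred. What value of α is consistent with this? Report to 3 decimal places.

α ≈ 0.584

Set the two utilities equal: 118^α·18^(1−α) = 84^α·29^(1−α).
(118/84)^α = (29/18)^(1−α); take logs: α·ln(118/84) = (1−α)·ln(29/18), i.e. α·0.339868 = (1−α)·0.476924.
With A = 0.339868 and B = 0.476924: α·A = (1−α)·B, so α = B/(A+B) = 0.476924/0.816792 ≈ 0.584.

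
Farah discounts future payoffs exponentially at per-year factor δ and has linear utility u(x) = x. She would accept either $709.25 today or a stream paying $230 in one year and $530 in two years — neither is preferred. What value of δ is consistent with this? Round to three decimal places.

δ ≈ 0.960

Present value of the stream is 230·δ + 530·δ². Indifference gives 230δ + 530δ² = 709.25.
Rearranged: 530δ² + 230δ − 709.25 = 0.
The positive root is δ = [−230 + √(230² + 4·530·709.25)] / (2·530) = (−230 + 1247.602)/1060 ≈ 0.960.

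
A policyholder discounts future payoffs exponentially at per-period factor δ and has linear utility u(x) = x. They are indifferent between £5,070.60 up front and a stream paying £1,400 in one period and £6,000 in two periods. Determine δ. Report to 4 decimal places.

Present value of the stream is 1400·δ + 6000·δ². Indifference gives 1400δ + 6000δ² = 5070.60.
So 6000δ² + 1400δ − 5070.60 = 0.
The positive root is δ = [−1400 + √(1400² + 4·6000·5070.60)] / (2·6000) = (−1400 + 11120.000)/12000 ≈ 0.8100.

δ ≈ 0.8100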